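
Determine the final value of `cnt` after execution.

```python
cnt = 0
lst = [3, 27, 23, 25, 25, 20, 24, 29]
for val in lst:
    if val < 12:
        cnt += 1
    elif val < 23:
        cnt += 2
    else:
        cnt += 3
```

Let's trace through this code step by step.

Initialize: cnt = 0
Initialize: lst = [3, 27, 23, 25, 25, 20, 24, 29]
Entering loop: for val in lst:

After execution: cnt = 21
21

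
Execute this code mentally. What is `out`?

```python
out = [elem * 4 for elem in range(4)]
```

Let's trace through this code step by step.

Initialize: out = [elem * 4 for elem in range(4)]

After execution: out = [0, 4, 8, 12]
[0, 4, 8, 12]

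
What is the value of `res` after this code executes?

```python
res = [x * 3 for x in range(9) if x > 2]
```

Let's trace through this code step by step.

Initialize: res = [x * 3 for x in range(9) if x > 2]

After execution: res = [9, 12, 15, 18, 21, 24]
[9, 12, 15, 18, 21, 24]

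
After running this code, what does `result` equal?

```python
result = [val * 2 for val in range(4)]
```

Let's trace through this code step by step.

Initialize: result = [val * 2 for val in range(4)]

After execution: result = [0, 2, 4, 6]
[0, 2, 4, 6]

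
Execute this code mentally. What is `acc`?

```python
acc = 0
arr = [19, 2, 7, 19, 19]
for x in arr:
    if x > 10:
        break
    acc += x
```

Let's trace through this code step by step.

Initialize: acc = 0
Initialize: arr = [19, 2, 7, 19, 19]
Entering loop: for x in arr:

After execution: acc = 0
0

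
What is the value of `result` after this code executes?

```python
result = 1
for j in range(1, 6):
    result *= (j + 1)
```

Let's trace through this code step by step.

Initialize: result = 1
Entering loop: for j in range(1, 6):

After execution: result = 720
720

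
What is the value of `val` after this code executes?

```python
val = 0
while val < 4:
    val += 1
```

Let's trace through this code step by step.

Initialize: val = 0
Entering loop: while val < 4:

After execution: val = 4
4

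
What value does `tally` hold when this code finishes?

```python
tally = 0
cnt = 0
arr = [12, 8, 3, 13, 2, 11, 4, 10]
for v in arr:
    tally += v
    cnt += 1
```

Let's trace through this code step by step.

Initialize: tally = 0
Initialize: cnt = 0
Initialize: arr = [12, 8, 3, 13, 2, 11, 4, 10]
Entering loop: for v in arr:

After execution: tally = 63
63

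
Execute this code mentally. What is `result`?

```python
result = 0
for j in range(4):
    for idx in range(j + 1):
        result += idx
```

Let's trace through this code step by step.

Initialize: result = 0
Entering loop: for j in range(4):

After execution: result = 10
10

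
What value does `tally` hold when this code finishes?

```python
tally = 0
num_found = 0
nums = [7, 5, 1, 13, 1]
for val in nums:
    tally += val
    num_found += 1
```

Let's trace through this code step by step.

Initialize: tally = 0
Initialize: num_found = 0
Initialize: nums = [7, 5, 1, 13, 1]
Entering loop: for val in nums:

After execution: tally = 27
27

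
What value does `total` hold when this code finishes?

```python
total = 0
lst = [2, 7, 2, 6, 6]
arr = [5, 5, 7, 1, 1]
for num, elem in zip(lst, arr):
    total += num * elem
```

Let's trace through this code step by step.

Initialize: total = 0
Initialize: lst = [2, 7, 2, 6, 6]
Initialize: arr = [5, 5, 7, 1, 1]
Entering loop: for num, elem in zip(lst, arr):

After execution: total = 71
71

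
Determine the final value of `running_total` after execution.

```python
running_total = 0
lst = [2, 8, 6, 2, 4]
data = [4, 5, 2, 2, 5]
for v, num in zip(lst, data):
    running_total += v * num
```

Let's trace through this code step by step.

Initialize: running_total = 0
Initialize: lst = [2, 8, 6, 2, 4]
Initialize: data = [4, 5, 2, 2, 5]
Entering loop: for v, num in zip(lst, data):

After execution: running_total = 84
84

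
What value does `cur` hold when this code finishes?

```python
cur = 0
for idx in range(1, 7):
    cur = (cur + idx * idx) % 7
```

Let's trace through this code step by step.

Initialize: cur = 0
Entering loop: for idx in range(1, 7):

After execution: cur = 0
0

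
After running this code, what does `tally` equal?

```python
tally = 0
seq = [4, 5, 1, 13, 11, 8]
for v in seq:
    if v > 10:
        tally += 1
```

Let's trace through this code step by step.

Initialize: tally = 0
Initialize: seq = [4, 5, 1, 13, 11, 8]
Entering loop: for v in seq:

After execution: tally = 2
2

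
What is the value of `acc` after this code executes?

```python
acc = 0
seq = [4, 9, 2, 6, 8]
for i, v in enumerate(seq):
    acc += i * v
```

Let's trace through this code step by step.

Initialize: acc = 0
Initialize: seq = [4, 9, 2, 6, 8]
Entering loop: for i, v in enumerate(seq):

After execution: acc = 63
63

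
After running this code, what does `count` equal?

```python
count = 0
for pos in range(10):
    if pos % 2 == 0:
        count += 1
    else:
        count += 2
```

Let's trace through this code step by step.

Initialize: count = 0
Entering loop: for pos in range(10):

After execution: count = 15
15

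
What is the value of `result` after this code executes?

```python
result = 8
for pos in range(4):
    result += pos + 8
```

Let's trace through this code step by step.

Initialize: result = 8
Entering loop: for pos in range(4):

After execution: result = 46
46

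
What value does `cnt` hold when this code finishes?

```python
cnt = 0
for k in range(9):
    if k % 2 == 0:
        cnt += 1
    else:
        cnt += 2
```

Let's trace through this code step by step.

Initialize: cnt = 0
Entering loop: for k in range(9):

After execution: cnt = 13
13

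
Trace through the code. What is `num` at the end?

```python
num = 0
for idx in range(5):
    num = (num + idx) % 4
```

Let's trace through this code step by step.

Initialize: num = 0
Entering loop: for idx in range(5):

After execution: num = 2
2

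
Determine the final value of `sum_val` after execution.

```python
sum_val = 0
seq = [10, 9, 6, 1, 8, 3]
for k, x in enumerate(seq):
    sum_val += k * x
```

Let's trace through this code step by step.

Initialize: sum_val = 0
Initialize: seq = [10, 9, 6, 1, 8, 3]
Entering loop: for k, x in enumerate(seq):

After execution: sum_val = 71
71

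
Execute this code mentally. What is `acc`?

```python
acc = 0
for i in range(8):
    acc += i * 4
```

Let's trace through this code step by step.

Initialize: acc = 0
Entering loop: for i in range(8):

After execution: acc = 112
112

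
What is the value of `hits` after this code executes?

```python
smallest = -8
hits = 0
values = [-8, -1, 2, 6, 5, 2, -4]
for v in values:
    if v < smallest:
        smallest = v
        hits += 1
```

Let's trace through this code step by step.

Initialize: smallest = -8
Initialize: hits = 0
Initialize: values = [-8, -1, 2, 6, 5, 2, -4]
Entering loop: for v in values:

After execution: hits = 0
0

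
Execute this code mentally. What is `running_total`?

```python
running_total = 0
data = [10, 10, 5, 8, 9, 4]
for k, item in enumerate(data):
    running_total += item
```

Let's trace through this code step by step.

Initialize: running_total = 0
Initialize: data = [10, 10, 5, 8, 9, 4]
Entering loop: for k, item in enumerate(data):

After execution: running_total = 46
46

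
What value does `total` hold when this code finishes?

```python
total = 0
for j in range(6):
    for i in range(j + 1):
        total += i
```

Let's trace through this code step by step.

Initialize: total = 0
Entering loop: for j in range(6):

After execution: total = 35
35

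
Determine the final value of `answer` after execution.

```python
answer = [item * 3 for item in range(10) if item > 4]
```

Let's trace through this code step by step.

Initialize: answer = [item * 3 for item in range(10) if item > 4]

After execution: answer = [15, 18, 21, 24, 27]
[15, 18, 21, 24, 27]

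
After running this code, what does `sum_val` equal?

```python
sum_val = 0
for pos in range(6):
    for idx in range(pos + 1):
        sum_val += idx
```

Let's trace through this code step by step.

Initialize: sum_val = 0
Entering loop: for pos in range(6):

After execution: sum_val = 35
35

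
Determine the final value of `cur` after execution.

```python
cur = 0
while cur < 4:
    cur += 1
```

Let's trace through this code step by step.

Initialize: cur = 0
Entering loop: while cur < 4:

After execution: cur = 4
4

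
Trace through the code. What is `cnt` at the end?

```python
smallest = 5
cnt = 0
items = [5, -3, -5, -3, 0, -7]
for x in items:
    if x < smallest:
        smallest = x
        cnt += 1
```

Let's trace through this code step by step.

Initialize: smallest = 5
Initialize: cnt = 0
Initialize: items = [5, -3, -5, -3, 0, -7]
Entering loop: for x in items:

After execution: cnt = 3
3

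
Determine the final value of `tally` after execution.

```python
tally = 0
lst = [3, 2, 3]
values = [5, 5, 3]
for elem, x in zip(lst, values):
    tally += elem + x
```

Let's trace through this code step by step.

Initialize: tally = 0
Initialize: lst = [3, 2, 3]
Initialize: values = [5, 5, 3]
Entering loop: for elem, x in zip(lst, values):

After execution: tally = 21
21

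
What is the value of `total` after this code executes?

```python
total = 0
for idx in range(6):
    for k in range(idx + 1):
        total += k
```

Let's trace through this code step by step.

Initialize: total = 0
Entering loop: for idx in range(6):

After execution: total = 35
35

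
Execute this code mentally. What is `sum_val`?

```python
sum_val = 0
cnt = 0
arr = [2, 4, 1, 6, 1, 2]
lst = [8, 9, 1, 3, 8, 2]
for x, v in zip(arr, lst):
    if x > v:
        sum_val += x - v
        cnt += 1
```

Let's trace through this code step by step.

Initialize: sum_val = 0
Initialize: cnt = 0
Initialize: arr = [2, 4, 1, 6, 1, 2]
Initialize: lst = [8, 9, 1, 3, 8, 2]
Entering loop: for x, v in zip(arr, lst):

After execution: sum_val = 3
3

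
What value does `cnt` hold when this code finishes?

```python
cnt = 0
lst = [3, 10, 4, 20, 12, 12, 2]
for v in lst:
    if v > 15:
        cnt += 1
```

Let's trace through this code step by step.

Initialize: cnt = 0
Initialize: lst = [3, 10, 4, 20, 12, 12, 2]
Entering loop: for v in lst:

After execution: cnt = 1
1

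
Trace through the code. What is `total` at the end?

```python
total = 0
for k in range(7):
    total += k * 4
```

Let's trace through this code step by step.

Initialize: total = 0
Entering loop: for k in range(7):

After execution: total = 84
84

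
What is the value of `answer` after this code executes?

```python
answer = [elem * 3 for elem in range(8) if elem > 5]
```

Let's trace through this code step by step.

Initialize: answer = [elem * 3 for elem in range(8) if elem > 5]

After execution: answer = [18, 21]
[18, 21]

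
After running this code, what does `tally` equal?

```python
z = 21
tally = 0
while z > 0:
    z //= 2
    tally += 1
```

Let's trace through this code step by step.

Initialize: z = 21
Initialize: tally = 0
Entering loop: while z > 0:

After execution: tally = 5
5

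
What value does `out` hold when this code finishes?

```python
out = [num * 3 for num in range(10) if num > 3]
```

Let's trace through this code step by step.

Initialize: out = [num * 3 for num in range(10) if num > 3]

After execution: out = [12, 15, 18, 21, 24, 27]
[12, 15, 18, 21, 24, 27]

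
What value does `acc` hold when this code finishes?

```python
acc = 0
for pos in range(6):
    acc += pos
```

Let's trace through this code step by step.

Initialize: acc = 0
Entering loop: for pos in range(6):

After execution: acc = 15
15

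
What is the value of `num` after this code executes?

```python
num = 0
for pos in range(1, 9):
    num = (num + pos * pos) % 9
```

Let's trace through this code step by step.

Initialize: num = 0
Entering loop: for pos in range(1, 9):

After execution: num = 6
6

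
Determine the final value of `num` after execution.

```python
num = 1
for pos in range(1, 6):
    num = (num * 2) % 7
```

Let's trace through this code step by step.

Initialize: num = 1
Entering loop: for pos in range(1, 6):

After execution: num = 4
4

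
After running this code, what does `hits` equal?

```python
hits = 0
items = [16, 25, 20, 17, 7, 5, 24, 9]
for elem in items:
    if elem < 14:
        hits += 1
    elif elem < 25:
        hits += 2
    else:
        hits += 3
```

Let's trace through this code step by step.

Initialize: hits = 0
Initialize: items = [16, 25, 20, 17, 7, 5, 24, 9]
Entering loop: for elem in items:

After execution: hits = 14
14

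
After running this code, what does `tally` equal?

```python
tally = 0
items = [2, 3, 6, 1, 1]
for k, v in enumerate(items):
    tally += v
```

Let's trace through this code step by step.

Initialize: tally = 0
Initialize: items = [2, 3, 6, 1, 1]
Entering loop: for k, v in enumerate(items):

After execution: tally = 13
13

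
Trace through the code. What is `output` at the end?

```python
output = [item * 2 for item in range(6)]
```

Let's trace through this code step by step.

Initialize: output = [item * 2 for item in range(6)]

After execution: output = [0, 2, 4, 6, 8, 10]
[0, 2, 4, 6, 8, 10]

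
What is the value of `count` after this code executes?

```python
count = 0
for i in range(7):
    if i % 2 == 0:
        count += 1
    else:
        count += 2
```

Let's trace through this code step by step.

Initialize: count = 0
Entering loop: for i in range(7):

After execution: count = 10
10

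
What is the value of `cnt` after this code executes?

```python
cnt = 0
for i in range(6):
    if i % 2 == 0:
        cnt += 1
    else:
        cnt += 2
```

Let's trace through this code step by step.

Initialize: cnt = 0
Entering loop: for i in range(6):

After execution: cnt = 9
9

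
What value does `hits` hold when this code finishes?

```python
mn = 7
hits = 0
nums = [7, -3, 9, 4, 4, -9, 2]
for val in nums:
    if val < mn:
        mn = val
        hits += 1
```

Let's trace through this code step by step.

Initialize: mn = 7
Initialize: hits = 0
Initialize: nums = [7, -3, 9, 4, 4, -9, 2]
Entering loop: for val in nums:

After execution: hits = 2
2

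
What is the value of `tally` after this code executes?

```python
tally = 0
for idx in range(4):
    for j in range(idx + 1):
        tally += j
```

Let's trace through this code step by step.

Initialize: tally = 0
Entering loop: for idx in range(4):

After execution: tally = 10
10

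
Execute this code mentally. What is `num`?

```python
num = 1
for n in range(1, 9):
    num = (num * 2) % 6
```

Let's trace through this code step by step.

Initialize: num = 1
Entering loop: for n in range(1, 9):

After execution: num = 4
4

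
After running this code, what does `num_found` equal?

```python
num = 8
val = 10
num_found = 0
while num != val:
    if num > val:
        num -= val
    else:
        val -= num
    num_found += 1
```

Let's trace through this code step by step.

Initialize: num = 8
Initialize: val = 10
Initialize: num_found = 0
Entering loop: while num != val:

After execution: num_found = 4
4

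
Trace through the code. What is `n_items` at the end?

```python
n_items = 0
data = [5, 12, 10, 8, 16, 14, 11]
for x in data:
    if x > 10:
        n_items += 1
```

Let's trace through this code step by step.

Initialize: n_items = 0
Initialize: data = [5, 12, 10, 8, 16, 14, 11]
Entering loop: for x in data:

After execution: n_items = 4
4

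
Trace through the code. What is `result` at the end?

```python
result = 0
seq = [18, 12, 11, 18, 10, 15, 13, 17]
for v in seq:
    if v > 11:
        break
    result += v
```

Let's trace through this code step by step.

Initialize: result = 0
Initialize: seq = [18, 12, 11, 18, 10, 15, 13, 17]
Entering loop: for v in seq:

After execution: result = 0
0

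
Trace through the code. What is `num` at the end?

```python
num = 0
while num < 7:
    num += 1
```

Let's trace through this code step by step.

Initialize: num = 0
Entering loop: while num < 7:

After execution: num = 7
7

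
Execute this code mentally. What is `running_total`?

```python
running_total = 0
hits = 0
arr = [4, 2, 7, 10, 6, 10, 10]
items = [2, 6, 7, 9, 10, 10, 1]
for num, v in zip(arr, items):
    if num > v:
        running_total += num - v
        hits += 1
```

Let's trace through this code step by step.

Initialize: running_total = 0
Initialize: hits = 0
Initialize: arr = [4, 2, 7, 10, 6, 10, 10]
Initialize: items = [2, 6, 7, 9, 10, 10, 1]
Entering loop: for num, v in zip(arr, items):

After execution: running_total = 12
12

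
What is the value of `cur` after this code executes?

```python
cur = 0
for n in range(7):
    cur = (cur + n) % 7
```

Let's trace through this code step by step.

Initialize: cur = 0
Entering loop: for n in range(7):

After execution: cur = 0
0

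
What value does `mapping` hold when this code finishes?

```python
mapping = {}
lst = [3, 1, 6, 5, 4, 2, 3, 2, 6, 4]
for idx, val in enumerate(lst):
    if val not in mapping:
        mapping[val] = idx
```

Let's trace through this code step by step.

Initialize: mapping = {}
Initialize: lst = [3, 1, 6, 5, 4, 2, 3, 2, 6, 4]
Entering loop: for idx, val in enumerate(lst):

After execution: mapping = {3: 0, 1: 1, 6: 2, 5: 3, 4: 4, 2: 5}
{3: 0, 1: 1, 6: 2, 5: 3, 4: 4, 2: 5}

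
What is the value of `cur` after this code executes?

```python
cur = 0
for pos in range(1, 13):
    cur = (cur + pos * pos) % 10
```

Let's trace through this code step by step.

Initialize: cur = 0
Entering loop: for pos in range(1, 13):

After execution: cur = 0
0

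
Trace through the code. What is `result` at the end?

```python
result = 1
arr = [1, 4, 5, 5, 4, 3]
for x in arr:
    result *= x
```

Let's trace through this code step by step.

Initialize: result = 1
Initialize: arr = [1, 4, 5, 5, 4, 3]
Entering loop: for x in arr:

After execution: result = 1200
1200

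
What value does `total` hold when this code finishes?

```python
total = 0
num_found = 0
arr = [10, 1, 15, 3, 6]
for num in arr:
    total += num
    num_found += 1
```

Let's trace through this code step by step.

Initialize: total = 0
Initialize: num_found = 0
Initialize: arr = [10, 1, 15, 3, 6]
Entering loop: for num in arr:

After execution: total = 35
35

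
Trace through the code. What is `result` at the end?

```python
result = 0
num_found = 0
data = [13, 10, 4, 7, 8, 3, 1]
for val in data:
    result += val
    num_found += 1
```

Let's trace through this code step by step.

Initialize: result = 0
Initialize: num_found = 0
Initialize: data = [13, 10, 4, 7, 8, 3, 1]
Entering loop: for val in data:

After execution: result = 46
46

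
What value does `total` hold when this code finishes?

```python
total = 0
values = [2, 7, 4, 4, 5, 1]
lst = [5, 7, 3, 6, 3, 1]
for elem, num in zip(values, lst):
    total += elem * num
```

Let's trace through this code step by step.

Initialize: total = 0
Initialize: values = [2, 7, 4, 4, 5, 1]
Initialize: lst = [5, 7, 3, 6, 3, 1]
Entering loop: for elem, num in zip(values, lst):

After execution: total = 111
111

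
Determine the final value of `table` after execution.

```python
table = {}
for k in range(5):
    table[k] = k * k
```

Let's trace through this code step by step.

Initialize: table = {}
Entering loop: for k in range(5):

After execution: table = {0: 0, 1: 1, 2: 4, 3: 9, 4: 16}
{0: 0, 1: 1, 2: 4, 3: 9, 4: 16}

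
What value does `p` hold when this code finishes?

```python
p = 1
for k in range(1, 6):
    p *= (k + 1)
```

Let's trace through this code step by step.

Initialize: p = 1
Entering loop: for k in range(1, 6):

After execution: p = 720
720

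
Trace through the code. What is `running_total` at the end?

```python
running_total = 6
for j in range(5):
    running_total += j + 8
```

Let's trace through this code step by step.

Initialize: running_total = 6
Entering loop: for j in range(5):

After execution: running_total = 56
56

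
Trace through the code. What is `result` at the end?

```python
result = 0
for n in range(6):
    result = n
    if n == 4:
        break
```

Let's trace through this code step by step.

Initialize: result = 0
Entering loop: for n in range(6):

After execution: result = 4
4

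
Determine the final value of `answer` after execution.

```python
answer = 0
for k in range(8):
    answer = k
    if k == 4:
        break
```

Let's trace through this code step by step.

Initialize: answer = 0
Entering loop: for k in range(8):

After execution: answer = 4
4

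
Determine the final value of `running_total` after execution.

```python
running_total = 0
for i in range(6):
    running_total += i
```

Let's trace through this code step by step.

Initialize: running_total = 0
Entering loop: for i in range(6):

After execution: running_total = 15
15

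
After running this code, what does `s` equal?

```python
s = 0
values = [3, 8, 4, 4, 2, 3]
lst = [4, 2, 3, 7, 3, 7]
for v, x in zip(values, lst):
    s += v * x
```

Let's trace through this code step by step.

Initialize: s = 0
Initialize: values = [3, 8, 4, 4, 2, 3]
Initialize: lst = [4, 2, 3, 7, 3, 7]
Entering loop: for v, x in zip(values, lst):

After execution: s = 95
95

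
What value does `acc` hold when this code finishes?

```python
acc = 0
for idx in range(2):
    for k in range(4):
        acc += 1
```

Let's trace through this code step by step.

Initialize: acc = 0
Entering loop: for idx in range(2):

After execution: acc = 8
8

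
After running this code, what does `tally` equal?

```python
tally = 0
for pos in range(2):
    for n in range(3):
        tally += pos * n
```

Let's trace through this code step by step.

Initialize: tally = 0
Entering loop: for pos in range(2):

After execution: tally = 3
3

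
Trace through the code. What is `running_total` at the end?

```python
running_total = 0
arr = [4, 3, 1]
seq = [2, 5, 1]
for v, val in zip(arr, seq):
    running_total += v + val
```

Let's trace through this code step by step.

Initialize: running_total = 0
Initialize: arr = [4, 3, 1]
Initialize: seq = [2, 5, 1]
Entering loop: for v, val in zip(arr, seq):

After execution: running_total = 16
16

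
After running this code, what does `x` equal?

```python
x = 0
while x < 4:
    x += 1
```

Let's trace through this code step by step.

Initialize: x = 0
Entering loop: while x < 4:

After execution: x = 4
4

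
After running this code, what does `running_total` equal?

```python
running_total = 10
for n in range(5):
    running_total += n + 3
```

Let's trace through this code step by step.

Initialize: running_total = 10
Entering loop: for n in range(5):

After execution: running_total = 35
35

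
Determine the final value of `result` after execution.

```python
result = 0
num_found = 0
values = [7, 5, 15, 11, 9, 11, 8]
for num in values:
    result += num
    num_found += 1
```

Let's trace through this code step by step.

Initialize: result = 0
Initialize: num_found = 0
Initialize: values = [7, 5, 15, 11, 9, 11, 8]
Entering loop: for num in values:

After execution: result = 66
66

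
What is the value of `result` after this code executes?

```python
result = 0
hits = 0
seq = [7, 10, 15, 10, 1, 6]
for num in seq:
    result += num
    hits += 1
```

Let's trace through this code step by step.

Initialize: result = 0
Initialize: hits = 0
Initialize: seq = [7, 10, 15, 10, 1, 6]
Entering loop: for num in seq:

After execution: result = 49
49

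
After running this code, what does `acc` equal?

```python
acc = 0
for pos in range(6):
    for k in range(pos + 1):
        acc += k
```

Let's trace through this code step by step.

Initialize: acc = 0
Entering loop: for pos in range(6):

After execution: acc = 35
35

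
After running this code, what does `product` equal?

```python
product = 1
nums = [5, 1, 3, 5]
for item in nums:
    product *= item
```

Let's trace through this code step by step.

Initialize: product = 1
Initialize: nums = [5, 1, 3, 5]
Entering loop: for item in nums:

After execution: product = 75
75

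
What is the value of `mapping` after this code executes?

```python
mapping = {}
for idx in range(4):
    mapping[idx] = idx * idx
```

Let's trace through this code step by step.

Initialize: mapping = {}
Entering loop: for idx in range(4):

After execution: mapping = {0: 0, 1: 1, 2: 4, 3: 9}
{0: 0, 1: 1, 2: 4, 3: 9}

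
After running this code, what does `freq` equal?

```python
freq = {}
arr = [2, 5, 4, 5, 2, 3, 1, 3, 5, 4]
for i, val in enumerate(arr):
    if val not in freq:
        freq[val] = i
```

Let's trace through this code step by step.

Initialize: freq = {}
Initialize: arr = [2, 5, 4, 5, 2, 3, 1, 3, 5, 4]
Entering loop: for i, val in enumerate(arr):

After execution: freq = {2: 0, 5: 1, 4: 2, 3: 5, 1: 6}
{2: 0, 5: 1, 4: 2, 3: 5, 1: 6}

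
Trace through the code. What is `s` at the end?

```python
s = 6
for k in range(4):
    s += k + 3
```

Let's trace through this code step by step.

Initialize: s = 6
Entering loop: for k in range(4):

After execution: s = 24
24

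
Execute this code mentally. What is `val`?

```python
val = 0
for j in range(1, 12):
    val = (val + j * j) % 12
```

Let's trace through this code step by step.

Initialize: val = 0
Entering loop: for j in range(1, 12):

After execution: val = 2
2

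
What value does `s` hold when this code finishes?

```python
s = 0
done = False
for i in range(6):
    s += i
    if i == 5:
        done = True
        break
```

Let's trace through this code step by step.

Initialize: s = 0
Initialize: done = False
Entering loop: for i in range(6):

After execution: s = 15
15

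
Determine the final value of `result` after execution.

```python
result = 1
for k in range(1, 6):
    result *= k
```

Let's trace through this code step by step.

Initialize: result = 1
Entering loop: for k in range(1, 6):

After execution: result = 120
120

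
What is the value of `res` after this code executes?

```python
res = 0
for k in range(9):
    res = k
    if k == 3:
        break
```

Let's trace through this code step by step.

Initialize: res = 0
Entering loop: for k in range(9):

After execution: res = 3
3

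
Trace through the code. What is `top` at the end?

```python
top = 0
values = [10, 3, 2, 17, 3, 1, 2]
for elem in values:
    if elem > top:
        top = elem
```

Let's trace through this code step by step.

Initialize: top = 0
Initialize: values = [10, 3, 2, 17, 3, 1, 2]
Entering loop: for elem in values:

After execution: top = 17
17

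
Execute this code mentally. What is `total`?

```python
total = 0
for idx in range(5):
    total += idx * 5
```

Let's trace through this code step by step.

Initialize: total = 0
Entering loop: for idx in range(5):

After execution: total = 50
50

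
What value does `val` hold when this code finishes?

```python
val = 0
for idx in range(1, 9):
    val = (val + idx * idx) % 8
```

Let's trace through this code step by step.

Initialize: val = 0
Entering loop: for idx in range(1, 9):

After execution: val = 4
4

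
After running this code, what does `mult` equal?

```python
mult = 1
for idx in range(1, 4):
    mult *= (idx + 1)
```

Let's trace through this code step by step.

Initialize: mult = 1
Entering loop: for idx in range(1, 4):

After execution: mult = 24
24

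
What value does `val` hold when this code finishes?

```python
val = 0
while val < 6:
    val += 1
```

Let's trace through this code step by step.

Initialize: val = 0
Entering loop: while val < 6:

After execution: val = 6
6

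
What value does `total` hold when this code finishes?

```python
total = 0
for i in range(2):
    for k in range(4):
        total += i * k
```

Let's trace through this code step by step.

Initialize: total = 0
Entering loop: for i in range(2):

After execution: total = 6
6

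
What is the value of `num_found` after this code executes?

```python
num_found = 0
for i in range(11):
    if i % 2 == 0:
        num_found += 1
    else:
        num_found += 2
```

Let's trace through this code step by step.

Initialize: num_found = 0
Entering loop: for i in range(11):

After execution: num_found = 16
16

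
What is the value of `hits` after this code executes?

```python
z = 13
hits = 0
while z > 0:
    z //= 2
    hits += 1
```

Let's trace through this code step by step.

Initialize: z = 13
Initialize: hits = 0
Entering loop: while z > 0:

After execution: hits = 4
4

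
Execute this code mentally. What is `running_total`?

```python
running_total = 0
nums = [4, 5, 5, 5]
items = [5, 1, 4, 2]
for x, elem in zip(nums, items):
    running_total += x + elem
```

Let's trace through this code step by step.

Initialize: running_total = 0
Initialize: nums = [4, 5, 5, 5]
Initialize: items = [5, 1, 4, 2]
Entering loop: for x, elem in zip(nums, items):

After execution: running_total = 31
31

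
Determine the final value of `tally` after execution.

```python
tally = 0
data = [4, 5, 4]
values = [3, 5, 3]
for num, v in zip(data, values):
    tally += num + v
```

Let's trace through this code step by step.

Initialize: tally = 0
Initialize: data = [4, 5, 4]
Initialize: values = [3, 5, 3]
Entering loop: for num, v in zip(data, values):

After execution: tally = 24
24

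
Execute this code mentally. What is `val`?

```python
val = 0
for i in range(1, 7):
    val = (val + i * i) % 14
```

Let's trace through this code step by step.

Initialize: val = 0
Entering loop: for i in range(1, 7):

After execution: val = 7
7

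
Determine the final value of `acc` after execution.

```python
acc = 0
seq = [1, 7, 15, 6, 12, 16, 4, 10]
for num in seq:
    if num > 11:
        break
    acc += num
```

Let's trace through this code step by step.

Initialize: acc = 0
Initialize: seq = [1, 7, 15, 6, 12, 16, 4, 10]
Entering loop: for num in seq:

After execution: acc = 8
8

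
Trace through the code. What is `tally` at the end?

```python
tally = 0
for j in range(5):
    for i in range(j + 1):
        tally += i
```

Let's trace through this code step by step.

Initialize: tally = 0
Entering loop: for j in range(5):

After execution: tally = 20
20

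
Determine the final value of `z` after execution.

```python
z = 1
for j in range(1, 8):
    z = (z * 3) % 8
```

Let's trace through this code step by step.

Initialize: z = 1
Entering loop: for j in range(1, 8):

After execution: z = 3
3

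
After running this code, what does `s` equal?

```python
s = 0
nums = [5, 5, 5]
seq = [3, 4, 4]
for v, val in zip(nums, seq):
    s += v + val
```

Let's trace through this code step by step.

Initialize: s = 0
Initialize: nums = [5, 5, 5]
Initialize: seq = [3, 4, 4]
Entering loop: for v, val in zip(nums, seq):

After execution: s = 26
26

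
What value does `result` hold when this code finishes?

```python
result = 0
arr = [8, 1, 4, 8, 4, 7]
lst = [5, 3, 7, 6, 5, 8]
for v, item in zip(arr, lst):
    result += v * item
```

Let's trace through this code step by step.

Initialize: result = 0
Initialize: arr = [8, 1, 4, 8, 4, 7]
Initialize: lst = [5, 3, 7, 6, 5, 8]
Entering loop: for v, item in zip(arr, lst):

After execution: result = 195
195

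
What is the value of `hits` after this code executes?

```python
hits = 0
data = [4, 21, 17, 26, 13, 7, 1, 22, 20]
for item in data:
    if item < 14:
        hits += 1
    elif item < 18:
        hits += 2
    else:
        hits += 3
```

Let's trace through this code step by step.

Initialize: hits = 0
Initialize: data = [4, 21, 17, 26, 13, 7, 1, 22, 20]
Entering loop: for item in data:

After execution: hits = 18
18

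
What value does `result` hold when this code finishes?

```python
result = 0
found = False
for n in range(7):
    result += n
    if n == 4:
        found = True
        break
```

Let's trace through this code step by step.

Initialize: result = 0
Initialize: found = False
Entering loop: for n in range(7):

After execution: result = 10
10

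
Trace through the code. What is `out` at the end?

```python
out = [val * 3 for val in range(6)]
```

Let's trace through this code step by step.

Initialize: out = [val * 3 for val in range(6)]

After execution: out = [0, 3, 6, 9, 12, 15]
[0, 3, 6, 9, 12, 15]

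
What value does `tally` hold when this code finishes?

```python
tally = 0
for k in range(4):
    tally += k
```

Let's trace through this code step by step.

Initialize: tally = 0
Entering loop: for k in range(4):

After execution: tally = 6
6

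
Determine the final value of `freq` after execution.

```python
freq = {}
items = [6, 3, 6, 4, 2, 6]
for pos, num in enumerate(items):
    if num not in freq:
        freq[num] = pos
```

Let's trace through this code step by step.

Initialize: freq = {}
Initialize: items = [6, 3, 6, 4, 2, 6]
Entering loop: for pos, num in enumerate(items):

After execution: freq = {6: 0, 3: 1, 4: 3, 2: 4}
{6: 0, 3: 1, 4: 3, 2: 4}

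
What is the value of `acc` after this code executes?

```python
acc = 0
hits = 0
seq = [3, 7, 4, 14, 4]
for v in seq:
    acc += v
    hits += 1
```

Let's trace through this code step by step.

Initialize: acc = 0
Initialize: hits = 0
Initialize: seq = [3, 7, 4, 14, 4]
Entering loop: for v in seq:

After execution: acc = 32
32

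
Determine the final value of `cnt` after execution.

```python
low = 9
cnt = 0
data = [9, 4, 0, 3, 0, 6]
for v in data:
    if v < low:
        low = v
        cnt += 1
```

Let's trace through this code step by step.

Initialize: low = 9
Initialize: cnt = 0
Initialize: data = [9, 4, 0, 3, 0, 6]
Entering loop: for v in data:

After execution: cnt = 2
2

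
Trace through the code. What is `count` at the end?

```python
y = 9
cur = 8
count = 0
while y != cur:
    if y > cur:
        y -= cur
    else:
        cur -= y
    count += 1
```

Let's trace through this code step by step.

Initialize: y = 9
Initialize: cur = 8
Initialize: count = 0
Entering loop: while y != cur:

After execution: count = 8
8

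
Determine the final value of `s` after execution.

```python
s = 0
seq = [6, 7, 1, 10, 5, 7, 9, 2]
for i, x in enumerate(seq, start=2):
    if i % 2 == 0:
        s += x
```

Let's trace through this code step by step.

Initialize: s = 0
Initialize: seq = [6, 7, 1, 10, 5, 7, 9, 2]
Entering loop: for i, x in enumerate(seq, start=2):

After execution: s = 21
21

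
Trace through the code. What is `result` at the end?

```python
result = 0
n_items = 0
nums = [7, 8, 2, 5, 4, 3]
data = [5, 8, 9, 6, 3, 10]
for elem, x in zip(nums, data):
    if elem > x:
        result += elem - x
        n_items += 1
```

Let's trace through this code step by step.

Initialize: result = 0
Initialize: n_items = 0
Initialize: nums = [7, 8, 2, 5, 4, 3]
Initialize: data = [5, 8, 9, 6, 3, 10]
Entering loop: for elem, x in zip(nums, data):

After execution: result = 3
3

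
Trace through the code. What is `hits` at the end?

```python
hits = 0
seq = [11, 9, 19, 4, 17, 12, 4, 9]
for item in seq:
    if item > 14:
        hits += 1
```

Let's trace through this code step by step.

Initialize: hits = 0
Initialize: seq = [11, 9, 19, 4, 17, 12, 4, 9]
Entering loop: for item in seq:

After execution: hits = 2
2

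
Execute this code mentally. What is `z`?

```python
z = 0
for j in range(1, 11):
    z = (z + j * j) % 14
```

Let's trace through this code step by step.

Initialize: z = 0
Entering loop: for j in range(1, 11):

After execution: z = 7
7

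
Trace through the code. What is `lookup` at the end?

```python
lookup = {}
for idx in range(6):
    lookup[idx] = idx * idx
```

Let's trace through this code step by step.

Initialize: lookup = {}
Entering loop: for idx in range(6):

After execution: lookup = {0: 0, 1: 1, 2: 4, 3: 9, 4: 16, 5: 25}
{0: 0, 1: 1, 2: 4, 3: 9, 4: 16, 5: 25}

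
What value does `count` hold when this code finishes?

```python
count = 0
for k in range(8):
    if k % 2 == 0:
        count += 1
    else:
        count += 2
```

Let's trace through this code step by step.

Initialize: count = 0
Entering loop: for k in range(8):

After execution: count = 12
12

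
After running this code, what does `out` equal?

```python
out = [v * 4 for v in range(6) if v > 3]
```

Let's trace through this code step by step.

Initialize: out = [v * 4 for v in range(6) if v > 3]

After execution: out = [16, 20]
[16, 20]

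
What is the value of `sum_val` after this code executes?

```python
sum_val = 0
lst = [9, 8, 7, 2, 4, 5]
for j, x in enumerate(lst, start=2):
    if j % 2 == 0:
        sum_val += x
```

Let's trace through this code step by step.

Initialize: sum_val = 0
Initialize: lst = [9, 8, 7, 2, 4, 5]
Entering loop: for j, x in enumerate(lst, start=2):

After execution: sum_val = 20
20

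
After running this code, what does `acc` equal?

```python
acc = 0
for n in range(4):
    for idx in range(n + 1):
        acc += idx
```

Let's trace through this code step by step.

Initialize: acc = 0
Entering loop: for n in range(4):

After execution: acc = 10
10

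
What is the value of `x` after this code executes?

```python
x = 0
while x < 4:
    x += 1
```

Let's trace through this code step by step.

Initialize: x = 0
Entering loop: while x < 4:

After execution: x = 4
4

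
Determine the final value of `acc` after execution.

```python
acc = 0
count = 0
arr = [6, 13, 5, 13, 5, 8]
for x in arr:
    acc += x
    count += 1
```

Let's trace through this code step by step.

Initialize: acc = 0
Initialize: count = 0
Initialize: arr = [6, 13, 5, 13, 5, 8]
Entering loop: for x in arr:

After execution: acc = 50
50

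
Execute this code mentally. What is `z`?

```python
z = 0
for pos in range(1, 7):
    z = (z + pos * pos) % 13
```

Let's trace through this code step by step.

Initialize: z = 0
Entering loop: for pos in range(1, 7):

After execution: z = 0
0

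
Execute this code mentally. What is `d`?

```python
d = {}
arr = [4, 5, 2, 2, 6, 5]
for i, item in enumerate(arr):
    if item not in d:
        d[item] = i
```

Let's trace through this code step by step.

Initialize: d = {}
Initialize: arr = [4, 5, 2, 2, 6, 5]
Entering loop: for i, item in enumerate(arr):

After execution: d = {4: 0, 5: 1, 2: 2, 6: 4}
{4: 0, 5: 1, 2: 2, 6: 4}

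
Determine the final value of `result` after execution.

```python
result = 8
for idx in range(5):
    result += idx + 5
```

Let's trace through this code step by step.

Initialize: result = 8
Entering loop: for idx in range(5):

After execution: result = 43
43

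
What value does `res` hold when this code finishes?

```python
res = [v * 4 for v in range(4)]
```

Let's trace through this code step by step.

Initialize: res = [v * 4 for v in range(4)]

After execution: res = [0, 4, 8, 12]
[0, 4, 8, 12]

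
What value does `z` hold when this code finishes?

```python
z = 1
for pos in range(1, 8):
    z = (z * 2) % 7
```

Let's trace through this code step by step.

Initialize: z = 1
Entering loop: for pos in range(1, 8):

After execution: z = 2
2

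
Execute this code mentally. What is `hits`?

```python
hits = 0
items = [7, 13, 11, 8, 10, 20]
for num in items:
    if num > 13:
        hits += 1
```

Let's trace through this code step by step.

Initialize: hits = 0
Initialize: items = [7, 13, 11, 8, 10, 20]
Entering loop: for num in items:

After execution: hits = 1
1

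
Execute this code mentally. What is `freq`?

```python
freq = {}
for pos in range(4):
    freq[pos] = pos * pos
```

Let's trace through this code step by step.

Initialize: freq = {}
Entering loop: for pos in range(4):

After execution: freq = {0: 0, 1: 1, 2: 4, 3: 9}
{0: 0, 1: 1, 2: 4, 3: 9}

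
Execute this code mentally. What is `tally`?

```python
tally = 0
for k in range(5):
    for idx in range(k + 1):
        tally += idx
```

Let's trace through this code step by step.

Initialize: tally = 0
Entering loop: for k in range(5):

After execution: tally = 20
20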